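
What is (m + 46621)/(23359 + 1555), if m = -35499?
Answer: 5561/12457 ≈ 0.44642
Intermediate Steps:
(m + 46621)/(23359 + 1555) = (-35499 + 46621)/(23359 + 1555) = 11122/24914 = 11122*(1/24914) = 5561/12457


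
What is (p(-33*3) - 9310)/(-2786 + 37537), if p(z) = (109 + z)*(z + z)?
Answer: -11290/34751 ≈ -0.32488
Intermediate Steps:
p(z) = 2*z*(109 + z) (p(z) = (109 + z)*(2*z) = 2*z*(109 + z))
(p(-33*3) - 9310)/(-2786 + 37537) = (2*(-33*3)*(109 - 33*3) - 9310)/(-2786 + 37537) = (2*(-99)*(109 - 99) - 9310)/34751 = (2*(-99)*10 - 9310)*(1/34751) = (-1980 - 9310)*(1/34751) = -11290*1/34751 = -11290/34751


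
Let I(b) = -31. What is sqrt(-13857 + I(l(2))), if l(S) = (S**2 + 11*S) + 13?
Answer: 8*I*sqrt(217) ≈ 117.85*I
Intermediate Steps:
l(S) = 13 + S**2 + 11*S
sqrt(-13857 + I(l(2))) = sqrt(-13857 - 31) = sqrt(-13888) = 8*I*sqrt(217)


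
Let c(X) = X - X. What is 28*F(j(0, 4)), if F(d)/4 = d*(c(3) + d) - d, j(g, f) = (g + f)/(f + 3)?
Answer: -192/7 ≈ -27.429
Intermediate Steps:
c(X) = 0
j(g, f) = (f + g)/(3 + f)
F(d) = -4*d + 4*d**2 (F(d) = 4*(d*(0 + d) - d) = 4*(d*d - d) = 4*(d**2 - d) = -4*d + 4*d**2)
28*F(j(0, 4)) = 28*(4*((4 + 0)/(3 + 4))*(-1 + (4 + 0)/(3 + 4))) = 28*(4*(4/7)*(-1 + 4/7)) = 28*(4*(4/7)*(-3/7)) = 28*(-48/49) = -192/7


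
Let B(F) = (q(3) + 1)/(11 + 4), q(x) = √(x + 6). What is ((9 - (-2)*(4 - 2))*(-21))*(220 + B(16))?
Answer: -300664/5 ≈ -60133.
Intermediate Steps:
q(x) = √(6 + x)
B(F) = 4/15 (B(F) = (√(6 + 3) + 1)/(11 + 4) = (√9 + 1)/15 = (3 + 1)*(1/15) = 4*(1/15) = 4/15)
((9 - (-2)*(4 - 2))*(-21))*(220 + B(16)) = ((9 - (-2)*(4 - 2))*(-21))*(220 + 4/15) = ((9 - (-2)*2)*(-21))*(3304/15) = ((9 - 1*(-4))*(-21))*(3304/15) = ((9 + 4)*(-21))*(3304/15) = (13*(-21))*(3304/15) = -273*3304/15 = -300664/5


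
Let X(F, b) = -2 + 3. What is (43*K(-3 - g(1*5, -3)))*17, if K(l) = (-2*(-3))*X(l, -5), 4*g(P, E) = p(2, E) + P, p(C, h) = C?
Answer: 4386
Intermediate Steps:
X(F, b) = 1
g(P, E) = 1/2 + P/4 (g(P, E) = (2 + P)/4 = 1/2 + P/4)
K(l) = 6 (K(l) = -2*(-3)*1 = 6*1 = 6)
(43*K(-3 - g(1*5, -3)))*17 = (43*6)*17 = 258*17 = 4386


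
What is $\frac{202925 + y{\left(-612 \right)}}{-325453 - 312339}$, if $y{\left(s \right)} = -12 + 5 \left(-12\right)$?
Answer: $- \frac{202853}{637792} \approx -0.31806$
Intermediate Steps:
$y{\left(s \right)} = -72$ ($y{\left(s \right)} = -12 - 60 = -72$)
$\frac{202925 + y{\left(-612 \right)}}{-325453 - 312339} = \frac{202925 - 72}{-325453 - 312339} = \frac{202853}{-637792} = 202853 \left(- \frac{1}{637792}\right) = - \frac{202853}{637792}$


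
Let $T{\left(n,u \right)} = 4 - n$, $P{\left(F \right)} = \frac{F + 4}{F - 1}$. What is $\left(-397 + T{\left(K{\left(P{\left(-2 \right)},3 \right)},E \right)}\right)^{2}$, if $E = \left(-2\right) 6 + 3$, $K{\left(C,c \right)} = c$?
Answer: $156816$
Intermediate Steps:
$P{\left(F \right)} = \frac{4 + F}{-1 + F}$
$E = -9$ ($E = -12 + 3 = -9$)
$\left(-397 + T{\left(K{\left(P{\left(-2 \right)},3 \right)},E \right)}\right)^{2} = \left(-397 + \left(4 - 3\right)\right)^{2} = \left(-397 + 1\right)^{2} = \left(-396\right)^{2} = 156816$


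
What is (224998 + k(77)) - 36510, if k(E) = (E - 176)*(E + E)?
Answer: 173242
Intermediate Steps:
k(E) = 2*E*(-176 + E) (k(E) = (-176 + E)*(2*E) = 2*E*(-176 + E))
(224998 + k(77)) - 36510 = (224998 + 2*77*(-176 + 77)) - 36510 = (224998 + 2*77*(-99)) - 36510 = (224998 - 15246) - 36510 = 209752 - 36510 = 173242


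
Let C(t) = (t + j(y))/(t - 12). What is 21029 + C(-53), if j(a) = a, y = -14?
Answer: 1366952/65 ≈ 21030.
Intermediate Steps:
C(t) = (-14 + t)/(-12 + t) (C(t) = (t - 14)/(t - 12) = (-14 + t)/(-12 + t))
21029 + C(-53) = 21029 + (-14 - 53)/(-12 - 53) = 21029 - 67/(-65) = 21029 - 1/65*(-67) = 21029 + 67/65 = 1366952/65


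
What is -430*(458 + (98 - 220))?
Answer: -144480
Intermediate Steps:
-430*(458 + (98 - 220)) = -430*(458 - 122) = -430*336 = -144480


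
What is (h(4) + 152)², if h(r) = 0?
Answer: 23104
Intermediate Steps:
(h(4) + 152)² = (0 + 152)² = 152² = 23104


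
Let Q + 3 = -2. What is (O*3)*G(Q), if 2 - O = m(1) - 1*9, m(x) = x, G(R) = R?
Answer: -150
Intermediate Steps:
Q = -5 (Q = -3 - 2 = -5)
O = 10 (O = 2 - (1 - 1*9) = 2 - (1 - 9) = 2 - 1*(-8) = 2 + 8 = 10)
(O*3)*G(Q) = (10*3)*(-5) = 30*(-5) = -150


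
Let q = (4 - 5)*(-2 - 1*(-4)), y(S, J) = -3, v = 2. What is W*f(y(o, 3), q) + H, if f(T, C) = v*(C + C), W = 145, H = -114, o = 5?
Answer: -1274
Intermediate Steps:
q = -2 (q = -(-2 + 4) = -1*2 = -2)
f(T, C) = 4*C (f(T, C) = 2*(C + C) = 2*(2*C) = 4*C)
W*f(y(o, 3), q) + H = 145*(4*(-2)) - 114 = 145*(-8) - 114 = -1160 - 114 = -1274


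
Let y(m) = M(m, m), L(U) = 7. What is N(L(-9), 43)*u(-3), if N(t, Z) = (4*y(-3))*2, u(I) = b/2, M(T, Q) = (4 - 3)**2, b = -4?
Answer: -16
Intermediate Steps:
M(T, Q) = 1 (M(T, Q) = 1**2 = 1)
u(I) = -2 (u(I) = -4/2 = -4*1/2 = -2)
y(m) = 1
N(t, Z) = 8 (N(t, Z) = (4*1)*2 = 4*2 = 8)
N(L(-9), 43)*u(-3) = 8*(-2) = -16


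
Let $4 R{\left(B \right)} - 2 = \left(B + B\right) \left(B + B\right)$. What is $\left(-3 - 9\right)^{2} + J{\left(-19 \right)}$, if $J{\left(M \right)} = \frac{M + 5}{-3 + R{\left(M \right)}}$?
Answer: $\frac{103220}{717} \approx 143.96$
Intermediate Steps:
$R{\left(B \right)} = \frac{1}{2} + B^{2}$ ($R{\left(B \right)} = \frac{1}{2} + \frac{\left(B + B\right) \left(B + B\right)}{4} = \frac{1}{2} + \frac{2 B 2 B}{4} = \frac{1}{2} + \frac{4 B^{2}}{4} = \frac{1}{2} + B^{2}$)
$J{\left(M \right)} = \frac{5 + M}{- \frac{5}{2} + M^{2}}$ ($J{\left(M \right)} = \frac{M + 5}{-3 + \left(\frac{1}{2} + M^{2}\right)} = \frac{5 + M}{- \frac{5}{2} + M^{2}}$)
$\left(-3 - 9\right)^{2} + J{\left(-19 \right)} = \left(-3 - 9\right)^{2} + \frac{2 \left(5 - 19\right)}{-5 + 2 \left(-19\right)^{2}} = \left(-12\right)^{2} + 2 \frac{1}{-5 + 2 \cdot 361} \left(-14\right) = 144 + 2 \frac{1}{-5 + 722} \left(-14\right) = 144 + 2 \cdot \frac{1}{717} \left(-14\right) = 144 - \frac{28}{717} = \frac{103220}{717}$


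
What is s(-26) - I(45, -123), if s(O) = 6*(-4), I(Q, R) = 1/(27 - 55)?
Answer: -671/28 ≈ -23.964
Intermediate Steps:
I(Q, R) = -1/28 (I(Q, R) = 1/(-28) = -1/28)
s(O) = -24
s(-26) - I(45, -123) = -24 - 1*(-1/28) = -24 + 1/28 = -671/28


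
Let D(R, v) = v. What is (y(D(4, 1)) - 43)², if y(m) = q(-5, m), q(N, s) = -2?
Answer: 2025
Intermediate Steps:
y(m) = -2
(y(D(4, 1)) - 43)² = (-2 - 43)² = (-45)² = 2025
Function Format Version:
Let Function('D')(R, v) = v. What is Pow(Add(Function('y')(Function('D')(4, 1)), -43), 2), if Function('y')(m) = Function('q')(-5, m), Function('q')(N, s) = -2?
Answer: 2025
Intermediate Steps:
Function('y')(m) = -2
Pow(Add(Function('y')(Function('D')(4, 1)), -43), 2) = Pow(Add(-2, -43), 2) = Pow(-45, 2) = 2025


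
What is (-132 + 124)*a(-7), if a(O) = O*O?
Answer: -392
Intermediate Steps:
a(O) = O**2
(-132 + 124)*a(-7) = (-132 + 124)*(-7)**2 = -8*49 = -392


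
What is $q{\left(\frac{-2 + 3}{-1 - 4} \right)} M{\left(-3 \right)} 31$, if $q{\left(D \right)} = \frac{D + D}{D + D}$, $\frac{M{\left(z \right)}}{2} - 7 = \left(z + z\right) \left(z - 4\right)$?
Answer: $3038$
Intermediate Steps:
$M{\left(z \right)} = 14 + 4 z \left(-4 + z\right)$ ($M{\left(z \right)} = 14 + 2 \left(z + z\right) \left(z - 4\right) = 14 + 2 \cdot 2 z \left(-4 + z\right) = 14 + 4 z \left(-4 + z\right)$)
$q{\left(D \right)} = 1$ ($q{\left(D \right)} = \frac{2 D}{2 D} = 2 D \frac{1}{2 D} = 1$)
$q{\left(\frac{-2 + 3}{-1 - 4} \right)} M{\left(-3 \right)} 31 = 1 \left(14 - -48 + 4 \left(-3\right)^{2}\right) 31 = 1 \left(14 + 48 + 4 \cdot 9\right) 31 = 1 \left(14 + 48 + 36\right) 31 = 1 \cdot 98 \cdot 31 = 98 \cdot 31 = 3038$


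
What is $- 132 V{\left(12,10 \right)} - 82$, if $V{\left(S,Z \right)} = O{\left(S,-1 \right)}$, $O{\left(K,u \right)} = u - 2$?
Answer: $314$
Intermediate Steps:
$O{\left(K,u \right)} = -2 + u$
$V{\left(S,Z \right)} = -3$ ($V{\left(S,Z \right)} = -2 - 1 = -3$)
$- 132 V{\left(12,10 \right)} - 82 = \left(-132\right) \left(-3\right) - 82 = 396 - 82 = 314$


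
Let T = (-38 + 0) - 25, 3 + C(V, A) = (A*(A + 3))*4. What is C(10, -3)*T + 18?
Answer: 207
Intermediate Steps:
C(V, A) = -3 + 4*A*(3 + A) (C(V, A) = -3 + (A*(A + 3))*4 = -3 + (A*(3 + A))*4 = -3 + 4*A*(3 + A))
T = -63 (T = -38 - 25 = -63)
C(10, -3)*T + 18 = (-3 + 4*(-3)**2 + 12*(-3))*(-63) + 18 = (-3 + 4*9 - 36)*(-63) + 18 = (-3 + 36 - 36)*(-63) + 18 = -3*(-63) + 18 = 189 + 18 = 207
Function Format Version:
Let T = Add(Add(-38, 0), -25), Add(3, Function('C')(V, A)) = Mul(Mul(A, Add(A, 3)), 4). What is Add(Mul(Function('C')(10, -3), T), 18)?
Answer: 207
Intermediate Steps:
Function('C')(V, A) = Add(-3, Mul(4, A, Add(3, A))) (Function('C')(V, A) = Add(-3, Mul(Mul(A, Add(A, 3)), 4)) = Add(-3, Mul(Mul(A, Add(3, A)), 4)) = Add(-3, Mul(4, A, Add(3, A))))
T = -63 (T = Add(-38, -25) = -63)
Add(Mul(Function('C')(10, -3), T), 18) = Add(Mul(Add(-3, Mul(4, Pow(-3, 2)), Mul(12, -3)), -63), 18) = Add(Mul(Add(-3, Mul(4, 9), -36), -63), 18) = Add(Mul(Add(-3, 36, -36), -63), 18) = Add(Mul(-3, -63), 18) = Add(189, 18) = 207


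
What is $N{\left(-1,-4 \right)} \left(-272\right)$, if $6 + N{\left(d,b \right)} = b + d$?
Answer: $2992$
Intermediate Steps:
$N{\left(d,b \right)} = -6 + b + d$ ($N{\left(d,b \right)} = -6 + \left(b + d\right) = -6 + b + d$)
$N{\left(-1,-4 \right)} \left(-272\right) = \left(-6 - 4 - 1\right) \left(-272\right) = \left(-11\right) \left(-272\right) = 2992$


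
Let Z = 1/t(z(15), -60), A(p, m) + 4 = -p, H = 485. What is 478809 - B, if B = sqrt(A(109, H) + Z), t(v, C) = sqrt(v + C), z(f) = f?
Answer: 478809 - sqrt(-25425 - 15*I*sqrt(5))/15 ≈ 4.7881e+5 + 10.63*I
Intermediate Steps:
A(p, m) = -4 - p
t(v, C) = sqrt(C + v)
Z = -I*sqrt(5)/15 (Z = 1/(sqrt(-60 + 15)) = 1/(sqrt(-45)) = 1/(3*I*sqrt(5)) = -I*sqrt(5)/15 ≈ -0.14907*I)
B = sqrt(-113 - I*sqrt(5)/15) (B = sqrt((-4 - 1*109) - I*sqrt(5)/15) = sqrt((-4 - 109) - I*sqrt(5)/15) = sqrt(-113 - I*sqrt(5)/15) ≈ 0.00701 - 10.63*I)
478809 - B = 478809 - sqrt(-25425 - 15*I*sqrt(5))/15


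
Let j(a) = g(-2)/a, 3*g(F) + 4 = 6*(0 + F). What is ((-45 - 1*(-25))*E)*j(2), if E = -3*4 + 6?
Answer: -320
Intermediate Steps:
g(F) = -4/3 + 2*F (g(F) = -4/3 + (6*(0 + F))/3 = -4/3 + (6*F)/3 = -4/3 + 2*F)
j(a) = -16/(3*a) (j(a) = (-4/3 + 2*(-2))/a = (-4/3 - 4)/a = -16/(3*a))
E = -6 (E = -12 + 6 = -6)
((-45 - 1*(-25))*E)*j(2) = ((-45 - 1*(-25))*(-6))*(-16/3/2) = ((-45 + 25)*(-6))*(-16/3*½) = -20*(-6)*(-8/3) = 120*(-8/3) = -320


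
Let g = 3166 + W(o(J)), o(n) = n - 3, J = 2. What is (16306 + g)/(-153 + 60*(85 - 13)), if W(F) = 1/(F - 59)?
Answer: 1168319/250020 ≈ 4.6729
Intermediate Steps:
o(n) = -3 + n
W(F) = 1/(-59 + F)
g = 189959/60 (g = 3166 + 1/(-59 + (-3 + 2)) = 3166 + 1/(-59 - 1) = 3166 + 1/(-60) = 3166 - 1/60 = 189959/60 ≈ 3166.0)
(16306 + g)/(-153 + 60*(85 - 13)) = (16306 + 189959/60)/(-153 + 60*(85 - 13)) = 1168319/(60*(-153 + 60*72)) = 1168319/(60*(-153 + 4320)) = (1168319/60)/4167 = (1168319/60)*(1/4167) = 1168319/250020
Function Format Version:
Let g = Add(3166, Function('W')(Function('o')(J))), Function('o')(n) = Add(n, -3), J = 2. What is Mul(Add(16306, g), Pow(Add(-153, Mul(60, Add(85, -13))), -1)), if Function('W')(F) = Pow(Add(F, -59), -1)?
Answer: Rational(1168319, 250020) ≈ 4.6729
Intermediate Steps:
Function('o')(n) = Add(-3, n)
Function('W')(F) = Pow(Add(-59, F), -1)
g = Rational(189959, 60) (g = Add(3166, Pow(Add(-59, Add(-3, 2)), -1)) = Add(3166, Pow(Add(-59, -1), -1)) = Add(3166, Pow(-60, -1)) = Add(3166, Rational(-1, 60)) = Rational(189959, 60) ≈ 3166.0)
Mul(Add(16306, g), Pow(Add(-153, Mul(60, Add(85, -13))), -1)) = Mul(Add(16306, Rational(189959, 60)), Pow(Add(-153, Mul(60, Add(85, -13))), -1)) = Mul(Rational(1168319, 60), Pow(Add(-153, Mul(60, 72)), -1)) = Mul(Rational(1168319, 60), Pow(Add(-153, 4320), -1)) = Mul(Rational(1168319, 60), Pow(4167, -1)) = Mul(Rational(1168319, 60), Rational(1, 4167)) = Rational(1168319, 250020)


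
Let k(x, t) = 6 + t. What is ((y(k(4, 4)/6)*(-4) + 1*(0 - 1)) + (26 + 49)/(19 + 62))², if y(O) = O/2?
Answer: 8464/729 ≈ 11.610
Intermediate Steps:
y(O) = O/2 (y(O) = O*(½) = O/2)
((y(k(4, 4)/6)*(-4) + 1*(0 - 1)) + (26 + 49)/(19 + 62))² = (((((6 + 4)/6)/2)*(-4) + 1*(0 - 1)) + (26 + 49)/(19 + 62))² = ((((10*(⅙))/2)*(-4) + 1*(-1)) + 75/81)² = ((((½)*(5/3))*(-4) - 1) + 75*(1/81))² = (((⅚)*(-4) - 1) + 25/27)² = ((-10/3 - 1) + 25/27)² = (-13/3 + 25/27)² = (-92/27)² = 8464/729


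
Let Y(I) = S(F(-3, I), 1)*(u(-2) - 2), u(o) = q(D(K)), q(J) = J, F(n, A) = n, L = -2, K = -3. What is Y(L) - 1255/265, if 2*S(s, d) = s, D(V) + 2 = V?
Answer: 611/106 ≈ 5.7642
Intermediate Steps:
D(V) = -2 + V
S(s, d) = s/2
u(o) = -5 (u(o) = -2 - 3 = -5)
Y(I) = 21/2 (Y(I) = ((½)*(-3))*(-5 - 2) = -3/2*(-7) = 21/2)
Y(L) - 1255/265 = 21/2 - 1255/265 = 21/2 - 1255*1/265 = 21/2 - 251/53 = 611/106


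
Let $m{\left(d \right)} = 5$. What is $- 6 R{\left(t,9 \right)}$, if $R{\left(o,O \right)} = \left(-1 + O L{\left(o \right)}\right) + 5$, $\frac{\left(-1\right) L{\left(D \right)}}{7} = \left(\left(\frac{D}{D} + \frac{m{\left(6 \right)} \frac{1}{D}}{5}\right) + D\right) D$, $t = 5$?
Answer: $11694$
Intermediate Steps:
$L{\left(D \right)} = - 7 D \left(1 + D + \frac{1}{D}\right)$ ($L{\left(D \right)} = - 7 \left(\left(\frac{D}{D} + \frac{5 \frac{1}{D}}{5}\right) + D\right) D = - 7 \left(\left(1 + \frac{5}{D} \frac{1}{5}\right) + D\right) D = - 7 \left(\left(1 + \frac{1}{D}\right) + D\right) D = - 7 \left(1 + D + \frac{1}{D}\right) D = - 7 D \left(1 + D + \frac{1}{D}\right)$)
$R{\left(o,O \right)} = 4 + O \left(-7 - 7 o - 7 o^{2}\right)$ ($R{\left(o,O \right)} = \left(-1 + O \left(-7 - 7 o - 7 o^{2}\right)\right) + 5 = 4 + O \left(-7 - 7 o - 7 o^{2}\right)$)
$- 6 R{\left(t,9 \right)} = - 6 \left(4 - 63 \left(1 + 5 + 5^{2}\right)\right) = - 6 \left(4 - 63 \left(1 + 5 + 25\right)\right) = - 6 \left(4 - 63 \cdot 31\right) = - 6 \left(4 - 1953\right) = \left(-6\right) \left(-1949\right) = 11694$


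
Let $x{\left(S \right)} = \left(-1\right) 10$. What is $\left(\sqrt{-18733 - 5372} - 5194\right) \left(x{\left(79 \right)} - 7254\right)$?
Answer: $37729216 - 7264 i \sqrt{24105} \approx 3.7729 \cdot 10^{7} - 1.1278 \cdot 10^{6} i$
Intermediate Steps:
$x{\left(S \right)} = -10$
$\left(\sqrt{-18733 - 5372} - 5194\right) \left(x{\left(79 \right)} - 7254\right) = \left(\sqrt{-18733 - 5372} - 5194\right) \left(-10 - 7254\right) = \left(\sqrt{-24105} - 5194\right) \left(-7264\right) = \left(i \sqrt{24105} - 5194\right) \left(-7264\right) = \left(-5194 + i \sqrt{24105}\right) \left(-7264\right) = 37729216 - 7264 i \sqrt{24105}$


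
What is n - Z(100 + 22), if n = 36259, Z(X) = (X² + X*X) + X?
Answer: 6369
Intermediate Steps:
Z(X) = X + 2*X² (Z(X) = (X² + X²) + X = 2*X² + X = X + 2*X²)
n - Z(100 + 22) = 36259 - (100 + 22)*(1 + 2*(100 + 22)) = 36259 - 122*(1 + 2*122) = 36259 - 122*(1 + 244) = 36259 - 122*245 = 36259 - 1*29890 = 36259 - 29890 = 6369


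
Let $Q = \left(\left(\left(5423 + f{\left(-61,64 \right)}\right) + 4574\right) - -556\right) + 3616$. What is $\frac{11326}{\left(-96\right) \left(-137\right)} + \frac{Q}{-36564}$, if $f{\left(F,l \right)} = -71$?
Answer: $\frac{9529457}{20037072} \approx 0.47559$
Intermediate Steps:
$Q = 14098$ ($Q = \left(\left(\left(5423 - 71\right) + 4574\right) - -556\right) + 3616 = \left(\left(5352 + 4574\right) + \left(-24 + 580\right)\right) + 3616 = \left(9926 + 556\right) + 3616 = 10482 + 3616 = 14098$)
$\frac{11326}{\left(-96\right) \left(-137\right)} + \frac{Q}{-36564} = \frac{11326}{\left(-96\right) \left(-137\right)} + \frac{14098}{-36564} = \frac{11326}{13152} + 14098 \left(- \frac{1}{36564}\right) = 11326 \cdot \frac{1}{13152} - \frac{7049}{18282} = \frac{5663}{6576} - \frac{7049}{18282} = \frac{9529457}{20037072}$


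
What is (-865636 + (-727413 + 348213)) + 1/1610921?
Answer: -2005332453955/1610921 ≈ -1.2448e+6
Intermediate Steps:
(-865636 + (-727413 + 348213)) + 1/1610921 = (-865636 - 379200) + 1/1610921 = -1244836 + 1/1610921 = -2005332453955/1610921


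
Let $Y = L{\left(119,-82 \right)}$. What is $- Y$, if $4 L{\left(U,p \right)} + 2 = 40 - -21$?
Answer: $- \frac{59}{4} \approx -14.75$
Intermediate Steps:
$L{\left(U,p \right)} = \frac{59}{4}$ ($L{\left(U,p \right)} = - \frac{1}{2} + \frac{40 - -21}{4} = - \frac{1}{2} + \frac{40 + 21}{4} = - \frac{1}{2} + \frac{1}{4} \cdot 61 = - \frac{1}{2} + \frac{61}{4} = \frac{59}{4}$)
$Y = \frac{59}{4} \approx 14.75$
$- Y = \left(-1\right) \frac{59}{4} = - \frac{59}{4}$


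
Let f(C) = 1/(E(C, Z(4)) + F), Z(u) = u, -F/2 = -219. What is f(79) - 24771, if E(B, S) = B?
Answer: -12806606/517 ≈ -24771.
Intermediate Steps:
F = 438 (F = -2*(-219) = 438)
f(C) = 1/(438 + C) (f(C) = 1/(C + 438) = 1/(438 + C))
f(79) - 24771 = 1/(438 + 79) - 24771 = 1/517 - 24771 = -12806606/517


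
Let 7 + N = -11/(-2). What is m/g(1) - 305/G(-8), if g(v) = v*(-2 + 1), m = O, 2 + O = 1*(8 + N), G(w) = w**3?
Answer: -1999/512 ≈ -3.9043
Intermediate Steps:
N = -3/2 (N = -7 - 11/(-2) = -7 - 11*(-1/2) = -7 + 11/2 = -3/2 ≈ -1.5000)
O = 9/2 (O = -2 + 1*(8 - 3/2) = -2 + 1*(13/2) = -2 + 13/2 = 9/2 ≈ 4.5000)
m = 9/2 ≈ 4.5000
g(v) = -v (g(v) = v*(-1) = -v)
m/g(1) - 305/G(-8) = 9/(2*((-1*1))) - 305/((-8)**3) = (9/2)/(-1) - 305/(-512) = (9/2)*(-1) - 305*(-1/512) = -9/2 + 305/512 = -1999/512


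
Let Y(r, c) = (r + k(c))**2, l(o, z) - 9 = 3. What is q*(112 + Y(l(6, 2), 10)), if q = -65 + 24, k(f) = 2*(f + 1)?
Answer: -51988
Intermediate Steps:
k(f) = 2 + 2*f (k(f) = 2*(1 + f) = 2 + 2*f)
l(o, z) = 12 (l(o, z) = 9 + 3 = 12)
Y(r, c) = (2 + r + 2*c)**2 (Y(r, c) = (r + (2 + 2*c))**2 = (2 + r + 2*c)**2)
q = -41
q*(112 + Y(l(6, 2), 10)) = -41*(112 + (2 + 12 + 2*10)**2) = -41*(112 + (2 + 12 + 20)**2) = -41*(112 + 34**2) = -41*(112 + 1156) = -41*1268 = -51988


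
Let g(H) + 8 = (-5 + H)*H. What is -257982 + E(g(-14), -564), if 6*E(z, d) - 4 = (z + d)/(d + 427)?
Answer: -106030175/411 ≈ -2.5798e+5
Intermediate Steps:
g(H) = -8 + H*(-5 + H) (g(H) = -8 + (-5 + H)*H = -8 + H*(-5 + H))
E(z, d) = 2/3 + (d + z)/(6*(427 + d)) (E(z, d) = 2/3 + ((z + d)/(d + 427))/6 = 2/3 + ((d + z)/(427 + d))/6 = 2/3 + (d + z)/(6*(427 + d)))
-257982 + E(g(-14), -564) = -257982 + (1708 + (-8 + (-14)**2 - 5*(-14)) + 5*(-564))/(6*(427 - 564)) = -257982 + (1/6)*(1708 + (-8 + 196 + 70) - 2820)/(-137) = -257982 + (1/6)*(-1/137)*(1708 + 258 - 2820) = -257982 + (1/6)*(-1/137)*(-854) = -257982 + 427/411 = -106030175/411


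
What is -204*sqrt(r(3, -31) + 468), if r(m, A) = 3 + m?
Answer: -204*sqrt(474) ≈ -4441.4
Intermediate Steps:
-204*sqrt(r(3, -31) + 468) = -204*sqrt((3 + 3) + 468) = -204*sqrt(6 + 468) = -204*sqrt(474)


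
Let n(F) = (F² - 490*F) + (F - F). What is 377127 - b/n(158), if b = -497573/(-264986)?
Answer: 5242105131142805/13900105616 ≈ 3.7713e+5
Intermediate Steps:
n(F) = F² - 490*F (n(F) = (F² - 490*F) + 0 = F² - 490*F)
b = 497573/264986 (b = -497573*(-1/264986) = 497573/264986 ≈ 1.8777)
377127 - b/n(158) = 377127 - 497573/(264986*(158*(-490 + 158))) = 377127 - 497573/(264986*(158*(-332))) = 377127 - 497573/(264986*(-52456)) = 377127 - 497573*(-1)/(264986*52456) = 377127 - 1*(-497573/13900105616) = 377127 + 497573/13900105616 = 5242105131142805/13900105616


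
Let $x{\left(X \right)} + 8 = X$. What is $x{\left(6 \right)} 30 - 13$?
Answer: $-73$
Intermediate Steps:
$x{\left(X \right)} = -8 + X$
$x{\left(6 \right)} 30 - 13 = \left(-8 + 6\right) 30 - 13 = \left(-2\right) 30 - 13 = -60 - 13 = -73$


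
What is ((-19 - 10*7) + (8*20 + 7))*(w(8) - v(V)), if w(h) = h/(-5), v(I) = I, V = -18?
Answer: 6396/5 ≈ 1279.2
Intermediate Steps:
w(h) = -h/5 (w(h) = h*(-⅕) = -h/5)
((-19 - 10*7) + (8*20 + 7))*(w(8) - v(V)) = ((-19 - 10*7) + (8*20 + 7))*(-⅕*8 - 1*(-18)) = ((-19 - 70) + (160 + 7))*(-8/5 + 18) = (-89 + 167)*(82/5) = 78*(82/5) = 6396/5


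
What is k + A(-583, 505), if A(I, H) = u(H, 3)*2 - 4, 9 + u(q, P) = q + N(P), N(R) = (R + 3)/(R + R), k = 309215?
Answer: 310205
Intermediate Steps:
N(R) = (3 + R)/(2*R) (N(R) = (3 + R)/((2*R)) = (3 + R)*(1/(2*R)) = (3 + R)/(2*R))
u(q, P) = -9 + q + (3 + P)/(2*P) (u(q, P) = -9 + (q + (3 + P)/(2*P)) = -9 + q + (3 + P)/(2*P))
A(I, H) = -20 + 2*H (A(I, H) = (-17/2 + H + (3/2)/3)*2 - 4 = (-17/2 + H + (3/2)*(1/3))*2 - 4 = (-17/2 + H + 1/2)*2 - 4 = (-8 + H)*2 - 4 = (-16 + 2*H) - 4 = -20 + 2*H)
k + A(-583, 505) = 309215 + (-20 + 2*505) = 309215 + (-20 + 1010) = 309215 + 990 = 310205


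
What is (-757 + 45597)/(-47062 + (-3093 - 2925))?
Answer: -1121/1327 ≈ -0.84476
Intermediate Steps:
(-757 + 45597)/(-47062 + (-3093 - 2925)) = 44840/(-47062 - 6018) = 44840/(-53080) = 44840*(-1/53080) = -1121/1327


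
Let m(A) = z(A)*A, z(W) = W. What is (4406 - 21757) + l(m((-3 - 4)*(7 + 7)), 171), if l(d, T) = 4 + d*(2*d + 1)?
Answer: 184465889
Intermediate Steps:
m(A) = A² (m(A) = A*A = A²)
l(d, T) = 4 + d*(1 + 2*d)
(4406 - 21757) + l(m((-3 - 4)*(7 + 7)), 171) = (4406 - 21757) + (4 + ((-3 - 4)*(7 + 7))² + 2*(((-3 - 4)*(7 + 7))²)²) = -17351 + (4 + (-7*14)² + 2*((-7*14)²)²) = -17351 + (4 + (-98)² + 2*((-98)²)²) = -17351 + (4 + 9604 + 2*9604²) = -17351 + (4 + 9604 + 2*92236816) = -17351 + (4 + 9604 + 184473632) = -17351 + 184483240 = 184465889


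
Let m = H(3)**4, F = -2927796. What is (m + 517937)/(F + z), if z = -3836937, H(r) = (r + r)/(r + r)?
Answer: -172646/2254911 ≈ -0.076564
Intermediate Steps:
H(r) = 1 (H(r) = (2*r)/((2*r)) = (2*r)*(1/(2*r)) = 1)
m = 1 (m = 1**4 = 1)
(m + 517937)/(F + z) = (1 + 517937)/(-2927796 - 3836937) = 517938/(-6764733) = 517938*(-1/6764733) = -172646/2254911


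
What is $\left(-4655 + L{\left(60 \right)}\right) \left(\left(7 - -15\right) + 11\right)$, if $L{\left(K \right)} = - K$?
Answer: $-155595$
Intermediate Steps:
$\left(-4655 + L{\left(60 \right)}\right) \left(\left(7 - -15\right) + 11\right) = \left(-4655 - 60\right) \left(\left(7 - -15\right) + 11\right) = \left(-4655 - 60\right) \left(\left(7 + 15\right) + 11\right) = - 4715 \left(22 + 11\right) = \left(-4715\right) 33 = -155595$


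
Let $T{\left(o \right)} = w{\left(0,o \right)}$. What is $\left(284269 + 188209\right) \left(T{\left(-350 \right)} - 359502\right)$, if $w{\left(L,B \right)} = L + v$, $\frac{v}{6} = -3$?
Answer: $-169865290560$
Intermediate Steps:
$v = -18$ ($v = 6 \left(-3\right) = -18$)
$w{\left(L,B \right)} = -18 + L$ ($w{\left(L,B \right)} = L - 18 = -18 + L$)
$T{\left(o \right)} = -18$ ($T{\left(o \right)} = -18 + 0 = -18$)
$\left(284269 + 188209\right) \left(T{\left(-350 \right)} - 359502\right) = \left(284269 + 188209\right) \left(-18 - 359502\right) = 472478 \left(-359520\right) = -169865290560$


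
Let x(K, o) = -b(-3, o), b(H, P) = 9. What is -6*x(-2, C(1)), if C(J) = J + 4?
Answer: 54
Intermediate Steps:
C(J) = 4 + J
x(K, o) = -9 (x(K, o) = -1*9 = -9)
-6*x(-2, C(1)) = -6*(-9) = 54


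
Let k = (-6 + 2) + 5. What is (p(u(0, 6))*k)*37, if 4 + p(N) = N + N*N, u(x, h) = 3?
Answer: 296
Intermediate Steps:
p(N) = -4 + N + N² (p(N) = -4 + (N + N*N) = -4 + (N + N²) = -4 + N + N²)
k = 1 (k = -4 + 5 = 1)
(p(u(0, 6))*k)*37 = ((-4 + 3 + 3²)*1)*37 = ((-4 + 3 + 9)*1)*37 = (8*1)*37 = 8*37 = 296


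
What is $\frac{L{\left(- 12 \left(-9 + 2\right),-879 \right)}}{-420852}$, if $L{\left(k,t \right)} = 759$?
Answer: $- \frac{253}{140284} \approx -0.0018035$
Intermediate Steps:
$\frac{L{\left(- 12 \left(-9 + 2\right),-879 \right)}}{-420852} = \frac{759}{-420852} = 759 \left(- \frac{1}{420852}\right) = - \frac{253}{140284}$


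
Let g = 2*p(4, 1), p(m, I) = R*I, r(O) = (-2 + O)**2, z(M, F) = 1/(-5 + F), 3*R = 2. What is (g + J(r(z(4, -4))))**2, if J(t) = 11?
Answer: 1369/9 ≈ 152.11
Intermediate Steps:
R = 2/3 (R = (1/3)*2 = 2/3 ≈ 0.66667)
p(m, I) = 2*I/3
g = 4/3 (g = 2*((2/3)*1) = 2*(2/3) = 4/3 ≈ 1.3333)
(g + J(r(z(4, -4))))**2 = (4/3 + 11)**2 = (37/3)**2 = 1369/9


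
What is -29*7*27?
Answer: -5481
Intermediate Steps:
-29*7*27 = -203*27 = -5481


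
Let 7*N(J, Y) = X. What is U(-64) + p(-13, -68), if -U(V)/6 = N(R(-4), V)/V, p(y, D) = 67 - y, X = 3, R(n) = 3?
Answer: 17929/224 ≈ 80.040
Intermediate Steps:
N(J, Y) = 3/7 (N(J, Y) = (1/7)*3 = 3/7)
U(V) = -18/(7*V)
U(-64) + p(-13, -68) = -18/7/(-64) + (67 - 1*(-13)) = -18/7*(-1/64) + (67 + 13) = 9/224 + 80 = 17929/224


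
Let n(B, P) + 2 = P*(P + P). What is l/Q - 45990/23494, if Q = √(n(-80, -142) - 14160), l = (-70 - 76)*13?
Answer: -22995/11747 - 949*√534/1869 ≈ -13.691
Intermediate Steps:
n(B, P) = -2 + 2*P² (n(B, P) = -2 + P*(P + P) = -2 + P*(2*P) = -2 + 2*P²)
l = -1898 (l = -146*13 = -1898)
Q = 7*√534 (Q = √((-2 + 2*(-142)²) - 14160) = √((-2 + 2*20164) - 14160) = √((-2 + 40328) - 14160) = √(40326 - 14160) = √26166 = 7*√534 ≈ 161.76)
l/Q - 45990/23494 = -1898*√534/3738 - 45990/23494 = -949*√534/1869 - 45990*1/23494 = -949*√534/1869 - 22995/11747 = -22995/11747 - 949*√534/1869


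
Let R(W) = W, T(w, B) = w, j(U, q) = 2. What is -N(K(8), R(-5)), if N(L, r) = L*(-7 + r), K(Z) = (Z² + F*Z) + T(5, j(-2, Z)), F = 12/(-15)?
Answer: 3756/5 ≈ 751.20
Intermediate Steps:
F = -⅘ (F = 12*(-1/15) = -⅘ ≈ -0.80000)
K(Z) = 5 + Z² - 4*Z/5 (K(Z) = (Z² - 4*Z/5) + 5 = 5 + Z² - 4*Z/5)
-N(K(8), R(-5)) = -(5 + 8² - ⅘*8)*(-7 - 5) = -(5 + 64 - 32/5)*(-12) = -313*(-12)/5 = -1*(-3756/5) = 3756/5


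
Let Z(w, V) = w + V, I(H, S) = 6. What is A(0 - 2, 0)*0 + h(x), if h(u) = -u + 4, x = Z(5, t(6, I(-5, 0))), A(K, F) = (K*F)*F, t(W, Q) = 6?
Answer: -7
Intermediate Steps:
A(K, F) = K*F**2 (A(K, F) = (F*K)*F = K*F**2)
Z(w, V) = V + w
x = 11 (x = 6 + 5 = 11)
h(u) = 4 - u
A(0 - 2, 0)*0 + h(x) = ((0 - 2)*0**2)*0 + (4 - 1*11) = -2*0*0 + (4 - 11) = 0*0 - 7 = 0 - 7 = -7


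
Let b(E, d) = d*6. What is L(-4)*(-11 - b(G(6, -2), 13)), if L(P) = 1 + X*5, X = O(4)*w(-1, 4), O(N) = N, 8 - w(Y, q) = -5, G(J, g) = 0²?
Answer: -23229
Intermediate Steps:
G(J, g) = 0
w(Y, q) = 13 (w(Y, q) = 8 - 1*(-5) = 8 + 5 = 13)
X = 52 (X = 4*13 = 52)
b(E, d) = 6*d
L(P) = 261 (L(P) = 1 + 52*5 = 1 + 260 = 261)
L(-4)*(-11 - b(G(6, -2), 13)) = 261*(-11 - 6*13) = 261*(-11 - 1*78) = 261*(-11 - 78) = 261*(-89) = -23229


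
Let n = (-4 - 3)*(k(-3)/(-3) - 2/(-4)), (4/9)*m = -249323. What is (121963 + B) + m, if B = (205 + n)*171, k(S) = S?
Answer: -1623017/4 ≈ -4.0575e+5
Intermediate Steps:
m = -2243907/4 (m = (9/4)*(-249323) = -2243907/4 ≈ -5.6098e+5)
n = -21/2 (n = (-4 - 3)*(-3/(-3) - 2/(-4)) = -7*(-3*(-⅓) - 2*(-¼)) = -7*(1 + ½) = -7*3/2 = -21/2 ≈ -10.500)
B = 66519/2 (B = (205 - 21/2)*171 = (389/2)*171 = 66519/2 ≈ 33260.)
(121963 + B) + m = (121963 + 66519/2) - 2243907/4 = 310445/2 - 2243907/4 = -1623017/4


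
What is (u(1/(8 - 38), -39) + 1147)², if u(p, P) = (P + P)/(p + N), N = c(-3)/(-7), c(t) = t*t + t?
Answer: 53300495161/34969 ≈ 1.5242e+6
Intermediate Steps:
c(t) = t + t² (c(t) = t² + t = t + t²)
N = -6/7 (N = -3*(1 - 3)/(-7) = -3*(-2)*(-⅐) = 6*(-⅐) = -6/7 ≈ -0.85714)
u(p, P) = 2*P/(-6/7 + p) (u(p, P) = (P + P)/(p - 6/7) = (2*P)/(-6/7 + p) = 2*P/(-6/7 + p))
(u(1/(8 - 38), -39) + 1147)² = (14*(-39)/(-6 + 7/(8 - 38)) + 1147)² = (14*(-39)/(-6 + 7/(-30)) + 1147)² = (14*(-39)/(-6 + 7*(-1/30)) + 1147)² = (14*(-39)/(-6 - 7/30) + 1147)² = (14*(-39)/(-187/30) + 1147)² = (14*(-39)*(-30/187) + 1147)² = (16380/187 + 1147)² = (230869/187)² = 53300495161/34969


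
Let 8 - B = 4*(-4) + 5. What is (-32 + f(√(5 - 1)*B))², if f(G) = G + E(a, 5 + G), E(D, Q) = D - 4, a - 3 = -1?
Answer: 16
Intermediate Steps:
a = 2 (a = 3 - 1 = 2)
B = 19 (B = 8 - (4*(-4) + 5) = 8 - (-16 + 5) = 8 - 1*(-11) = 8 + 11 = 19)
E(D, Q) = -4 + D
f(G) = -2 + G (f(G) = G + (-4 + 2) = G - 2 = -2 + G)
(-32 + f(√(5 - 1)*B))² = (-32 + (-2 + √(5 - 1)*19))² = (-32 + (-2 + √4*19))² = (-32 + (-2 + 2*19))² = (-32 + (-2 + 38))² = (-32 + 36)² = 4² = 16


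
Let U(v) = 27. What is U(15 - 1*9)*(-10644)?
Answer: -287388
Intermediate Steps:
U(15 - 1*9)*(-10644) = 27*(-10644) = -287388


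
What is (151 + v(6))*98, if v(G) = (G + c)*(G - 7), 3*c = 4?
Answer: 42238/3 ≈ 14079.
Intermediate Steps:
c = 4/3 (c = (1/3)*4 = 4/3 ≈ 1.3333)
v(G) = (-7 + G)*(4/3 + G) (v(G) = (G + 4/3)*(G - 7) = (4/3 + G)*(-7 + G) = (-7 + G)*(4/3 + G))
(151 + v(6))*98 = (151 + (-28/3 + 6**2 - 17/3*6))*98 = (151 + (-28/3 + 36 - 34))*98 = (151 - 22/3)*98 = (431/3)*98 = 42238/3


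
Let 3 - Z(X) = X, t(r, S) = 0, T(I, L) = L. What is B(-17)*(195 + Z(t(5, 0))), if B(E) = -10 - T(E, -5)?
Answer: -990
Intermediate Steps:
B(E) = -5 (B(E) = -10 - 1*(-5) = -10 + 5 = -5)
Z(X) = 3 - X
B(-17)*(195 + Z(t(5, 0))) = -5*(195 + (3 - 1*0)) = -5*(195 + (3 + 0)) = -5*(195 + 3) = -5*198 = -990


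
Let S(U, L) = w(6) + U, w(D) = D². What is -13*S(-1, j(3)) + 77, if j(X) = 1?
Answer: -378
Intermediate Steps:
S(U, L) = 36 + U (S(U, L) = 6² + U = 36 + U)
-13*S(-1, j(3)) + 77 = -13*(36 - 1) + 77 = -13*35 + 77 = -455 + 77 = -378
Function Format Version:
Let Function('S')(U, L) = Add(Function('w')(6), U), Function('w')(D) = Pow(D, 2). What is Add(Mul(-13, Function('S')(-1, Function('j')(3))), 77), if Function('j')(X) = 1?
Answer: -378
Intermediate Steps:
Function('S')(U, L) = Add(36, U) (Function('S')(U, L) = Add(Pow(6, 2), U) = Add(36, U))
Add(Mul(-13, Function('S')(-1, Function('j')(3))), 77) = Add(Mul(-13, Add(36, -1)), 77) = Add(Mul(-13, 35), 77) = Add(-455, 77) = -378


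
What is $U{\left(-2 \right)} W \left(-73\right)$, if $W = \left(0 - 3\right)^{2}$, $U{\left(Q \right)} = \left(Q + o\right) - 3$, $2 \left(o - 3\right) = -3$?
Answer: $\frac{4599}{2} \approx 2299.5$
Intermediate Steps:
$o = \frac{3}{2}$ ($o = 3 + \frac{1}{2} \left(-3\right) = 3 - \frac{3}{2} = \frac{3}{2} \approx 1.5$)
$U{\left(Q \right)} = - \frac{3}{2} + Q$ ($U{\left(Q \right)} = \left(Q + \frac{3}{2}\right) - 3 = \left(\frac{3}{2} + Q\right) - 3 = - \frac{3}{2} + Q$)
$W = 9$ ($W = \left(-3\right)^{2} = 9$)
$U{\left(-2 \right)} W \left(-73\right) = \left(- \frac{3}{2} - 2\right) 9 \left(-73\right) = \left(- \frac{7}{2}\right) 9 \left(-73\right) = \left(- \frac{63}{2}\right) \left(-73\right) = \frac{4599}{2}$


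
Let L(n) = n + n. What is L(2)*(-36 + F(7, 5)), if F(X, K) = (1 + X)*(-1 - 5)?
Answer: -336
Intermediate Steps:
L(n) = 2*n
F(X, K) = -6 - 6*X (F(X, K) = (1 + X)*(-6) = -6 - 6*X)
L(2)*(-36 + F(7, 5)) = (2*2)*(-36 + (-6 - 6*7)) = 4*(-36 + (-6 - 42)) = 4*(-36 - 48) = 4*(-84) = -336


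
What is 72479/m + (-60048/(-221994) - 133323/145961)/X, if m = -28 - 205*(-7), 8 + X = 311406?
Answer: 13542919628454600835/262902201754287606 ≈ 51.513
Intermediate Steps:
X = 311398 (X = -8 + 311406 = 311398)
m = 1407 (m = -28 + 1435 = 1407)
72479/m + (-60048/(-221994) - 133323/145961)/X = 72479/1407 + (-60048/(-221994) - 133323/145961)/311398 = 72479*(1/1407) + (-60048*(-1/221994) - 133323*1/145961)*(1/311398) = 72479/1407 + (1112/4111 - 133323/145961)*(1/311398) = 72479/1407 - 385782221/600045671*1/311398 = 72479/1407 - 385782221/186853021858058 = 13542919628454600835/262902201754287606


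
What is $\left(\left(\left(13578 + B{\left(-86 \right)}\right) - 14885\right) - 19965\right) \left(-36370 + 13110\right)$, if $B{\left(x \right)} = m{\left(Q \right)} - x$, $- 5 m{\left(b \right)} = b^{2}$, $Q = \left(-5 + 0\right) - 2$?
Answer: $493014308$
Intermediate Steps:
$Q = -7$ ($Q = -5 - 2 = -7$)
$m{\left(b \right)} = - \frac{b^{2}}{5}$
$B{\left(x \right)} = - \frac{49}{5} - x$ ($B{\left(x \right)} = - \frac{\left(-7\right)^{2}}{5} - x = \left(- \frac{1}{5}\right) 49 - x = - \frac{49}{5} - x$)
$\left(\left(\left(13578 + B{\left(-86 \right)}\right) - 14885\right) - 19965\right) \left(-36370 + 13110\right) = \left(\left(\left(13578 - - \frac{381}{5}\right) - 14885\right) - 19965\right) \left(-36370 + 13110\right) = \left(\left(\left(13578 + \left(- \frac{49}{5} + 86\right)\right) - 14885\right) - 19965\right) \left(-23260\right) = \left(\left(\left(13578 + \frac{381}{5}\right) - 14885\right) - 19965\right) \left(-23260\right) = \left(\left(\frac{68271}{5} - 14885\right) - 19965\right) \left(-23260\right) = \left(- \frac{6154}{5} - 19965\right) \left(-23260\right) = \left(- \frac{105979}{5}\right) \left(-23260\right) = 493014308$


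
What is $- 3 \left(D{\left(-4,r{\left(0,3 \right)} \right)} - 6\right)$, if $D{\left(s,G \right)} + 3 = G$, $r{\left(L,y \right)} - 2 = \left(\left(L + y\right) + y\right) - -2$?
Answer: $-3$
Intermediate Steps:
$r{\left(L,y \right)} = 4 + L + 2 y$ ($r{\left(L,y \right)} = 2 - \left(-2 - L - 2 y\right) = 2 + \left(\left(L + 2 y\right) + 2\right) = 2 + \left(2 + L + 2 y\right) = 4 + L + 2 y$)
$D{\left(s,G \right)} = -3 + G$
$- 3 \left(D{\left(-4,r{\left(0,3 \right)} \right)} - 6\right) = - 3 \left(\left(-3 + \left(4 + 0 + 2 \cdot 3\right)\right) - 6\right) = - 3 \left(\left(-3 + \left(4 + 0 + 6\right)\right) - 6\right) = - 3 \left(\left(-3 + 10\right) - 6\right) = - 3 \left(7 - 6\right) = \left(-3\right) 1 = -3$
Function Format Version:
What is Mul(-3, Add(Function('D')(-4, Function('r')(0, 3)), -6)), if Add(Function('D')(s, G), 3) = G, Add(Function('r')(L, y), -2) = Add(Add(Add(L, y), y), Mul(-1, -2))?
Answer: -3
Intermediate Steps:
Function('r')(L, y) = Add(4, L, Mul(2, y)) (Function('r')(L, y) = Add(2, Add(Add(Add(L, y), y), Mul(-1, -2))) = Add(2, Add(Add(L, Mul(2, y)), 2)) = Add(2, Add(2, L, Mul(2, y))) = Add(4, L, Mul(2, y)))
Function('D')(s, G) = Add(-3, G)
Mul(-3, Add(Function('D')(-4, Function('r')(0, 3)), -6)) = Mul(-3, Add(Add(-3, Add(4, 0, Mul(2, 3))), -6)) = Mul(-3, Add(Add(-3, Add(4, 0, 6)), -6)) = Mul(-3, Add(Add(-3, 10), -6)) = Mul(-3, Add(7, -6)) = Mul(-3, 1) = -3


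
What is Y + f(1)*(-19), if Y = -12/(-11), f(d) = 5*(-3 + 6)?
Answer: -3123/11 ≈ -283.91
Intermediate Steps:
f(d) = 15 (f(d) = 5*3 = 15)
Y = 12/11 (Y = -12*(-1/11) = 12/11 ≈ 1.0909)
Y + f(1)*(-19) = 12/11 + 15*(-19) = 12/11 - 285 = -3123/11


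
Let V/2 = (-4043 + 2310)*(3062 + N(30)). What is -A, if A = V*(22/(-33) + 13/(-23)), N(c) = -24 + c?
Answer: -903863480/69 ≈ -1.3099e+7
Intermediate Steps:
V = -10633688 (V = 2*((-4043 + 2310)*(3062 + (-24 + 30))) = 2*(-1733*(3062 + 6)) = 2*(-1733*3068) = 2*(-5316844) = -10633688)
A = 903863480/69 (A = -10633688*(22/(-33) + 13/(-23)) = -10633688*(22*(-1/33) + 13*(-1/23)) = -10633688*(-⅔ - 13/23) = -10633688*(-85/69) = 903863480/69 ≈ 1.3099e+7)
-A = -1*903863480/69 = -903863480/69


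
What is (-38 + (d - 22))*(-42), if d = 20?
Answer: 1680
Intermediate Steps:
(-38 + (d - 22))*(-42) = (-38 + (20 - 22))*(-42) = (-38 - 2)*(-42) = -40*(-42) = 1680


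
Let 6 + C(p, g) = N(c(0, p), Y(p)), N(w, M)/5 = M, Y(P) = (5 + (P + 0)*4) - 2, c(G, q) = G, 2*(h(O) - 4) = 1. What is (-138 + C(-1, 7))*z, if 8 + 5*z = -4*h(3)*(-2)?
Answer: -4172/5 ≈ -834.40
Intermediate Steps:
h(O) = 9/2 (h(O) = 4 + (½)*1 = 4 + ½ = 9/2)
Y(P) = 3 + 4*P (Y(P) = (5 + P*4) - 2 = (5 + 4*P) - 2 = 3 + 4*P)
N(w, M) = 5*M
C(p, g) = 9 + 20*p (C(p, g) = -6 + 5*(3 + 4*p) = -6 + (15 + 20*p) = 9 + 20*p)
z = 28/5 (z = -8/5 + (-4*9/2*(-2))/5 = -8/5 + (-18*(-2))/5 = -8/5 + (⅕)*36 = -8/5 + 36/5 = 28/5 ≈ 5.6000)
(-138 + C(-1, 7))*z = (-138 + (9 + 20*(-1)))*(28/5) = (-138 + (9 - 20))*(28/5) = (-138 - 11)*(28/5) = -149*28/5 = -4172/5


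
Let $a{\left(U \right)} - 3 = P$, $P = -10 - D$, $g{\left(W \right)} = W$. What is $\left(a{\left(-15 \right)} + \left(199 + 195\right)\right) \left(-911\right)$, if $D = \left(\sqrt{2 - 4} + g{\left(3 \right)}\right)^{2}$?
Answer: $-346180 + 5466 i \sqrt{2} \approx -3.4618 \cdot 10^{5} + 7730.1 i$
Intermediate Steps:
$D = \left(3 + i \sqrt{2}\right)^{2}$ ($D = \left(\sqrt{2 - 4} + 3\right)^{2} = \left(\sqrt{-2} + 3\right)^{2} = \left(i \sqrt{2} + 3\right)^{2} = \left(3 + i \sqrt{2}\right)^{2} \approx 7.0 + 8.4853 i$)
$P = -10 - \left(3 + i \sqrt{2}\right)^{2} \approx -17.0 - 8.4853 i$
$a{\left(U \right)} = -14 - 6 i \sqrt{2}$ ($a{\left(U \right)} = 3 - \left(17 + 6 i \sqrt{2}\right) = -14 - 6 i \sqrt{2}$)
$\left(a{\left(-15 \right)} + \left(199 + 195\right)\right) \left(-911\right) = \left(\left(-14 - 6 i \sqrt{2}\right) + \left(199 + 195\right)\right) \left(-911\right) = \left(\left(-14 - 6 i \sqrt{2}\right) + 394\right) \left(-911\right) = \left(380 - 6 i \sqrt{2}\right) \left(-911\right) = -346180 + 5466 i \sqrt{2}$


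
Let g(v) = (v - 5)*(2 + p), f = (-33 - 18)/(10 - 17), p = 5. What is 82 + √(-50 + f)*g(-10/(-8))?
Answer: 82 - 15*I*√2093/4 ≈ 82.0 - 171.56*I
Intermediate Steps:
f = 51/7 (f = -51/(-7) = -51*(-⅐) = 51/7 ≈ 7.2857)
g(v) = -35 + 7*v (g(v) = (v - 5)*(2 + 5) = (-5 + v)*7 = -35 + 7*v)
82 + √(-50 + f)*g(-10/(-8)) = 82 + √(-50 + 51/7)*(-35 + 7*(-10/(-8))) = 82 + √(-299/7)*(-35 + 7*(-10*(-⅛))) = 82 + (I*√2093/7)*(-35 + 7*(5/4)) = 82 + (I*√2093/7)*(-35 + 35/4) = 82 + (I*√2093/7)*(-105/4) = 82 - 15*I*√2093/4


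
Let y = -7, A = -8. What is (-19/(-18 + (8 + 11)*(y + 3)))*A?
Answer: -76/47 ≈ -1.6170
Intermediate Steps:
(-19/(-18 + (8 + 11)*(y + 3)))*A = (-19/(-18 + (8 + 11)*(-7 + 3)))*(-8) = (-19/(-18 + 19*(-4)))*(-8) = (-19/(-18 - 76))*(-8) = (-19/(-94))*(-8) = -1/94*(-19)*(-8) = (19/94)*(-8) = -76/47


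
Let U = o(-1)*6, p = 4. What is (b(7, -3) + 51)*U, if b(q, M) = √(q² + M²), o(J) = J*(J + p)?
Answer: -918 - 18*√58 ≈ -1055.1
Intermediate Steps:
o(J) = J*(4 + J) (o(J) = J*(J + 4) = J*(4 + J))
b(q, M) = √(M² + q²)
U = -18 (U = -(4 - 1)*6 = -1*3*6 = -3*6 = -18)
(b(7, -3) + 51)*U = (√((-3)² + 7²) + 51)*(-18) = (√(9 + 49) + 51)*(-18) = (√58 + 51)*(-18) = (51 + √58)*(-18) = -918 - 18*√58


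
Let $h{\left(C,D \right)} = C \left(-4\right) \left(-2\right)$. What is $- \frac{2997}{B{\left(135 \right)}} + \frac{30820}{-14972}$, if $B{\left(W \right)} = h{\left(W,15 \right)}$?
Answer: $- \frac{723673}{149720} \approx -4.8335$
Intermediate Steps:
$h{\left(C,D \right)} = 8 C$ ($h{\left(C,D \right)} = - 4 C \left(-2\right) = 8 C$)
$B{\left(W \right)} = 8 W$
$- \frac{2997}{B{\left(135 \right)}} + \frac{30820}{-14972} = - \frac{2997}{8 \cdot 135} + \frac{30820}{-14972} = - \frac{2997}{1080} + 30820 \left(- \frac{1}{14972}\right) = \left(-2997\right) \frac{1}{1080} - \frac{7705}{3743} = - \frac{111}{40} - \frac{7705}{3743} = - \frac{723673}{149720}$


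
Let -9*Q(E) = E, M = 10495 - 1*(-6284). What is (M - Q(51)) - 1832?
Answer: 44858/3 ≈ 14953.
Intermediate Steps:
M = 16779 (M = 10495 + 6284 = 16779)
Q(E) = -E/9
(M - Q(51)) - 1832 = (16779 - (-1)*51/9) - 1832 = (16779 - 1*(-17/3)) - 1832 = (16779 + 17/3) - 1832 = 50354/3 - 1832 = 44858/3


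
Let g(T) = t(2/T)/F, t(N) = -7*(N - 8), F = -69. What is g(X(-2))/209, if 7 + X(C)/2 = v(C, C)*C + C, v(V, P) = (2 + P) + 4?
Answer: -959/245157 ≈ -0.0039118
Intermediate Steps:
t(N) = 56 - 7*N (t(N) = -7*(-8 + N) = 56 - 7*N)
v(V, P) = 6 + P
X(C) = -14 + 2*C + 2*C*(6 + C) (X(C) = -14 + 2*((6 + C)*C + C) = -14 + 2*(C*(6 + C) + C) = -14 + 2*(C + C*(6 + C)) = -14 + (2*C + 2*C*(6 + C)) = -14 + 2*C + 2*C*(6 + C))
g(T) = -56/69 + 14/(69*T) (g(T) = (56 - 14/T)/(-69) = (56 - 14/T)*(-1/69) = -56/69 + 14/(69*T))
g(X(-2))/209 = (14*(1 - 4*(-14 + 2*(-2) + 2*(-2)*(6 - 2)))/(69*(-14 + 2*(-2) + 2*(-2)*(6 - 2))))/209 = (14*(1 - 4*(-14 - 4 + 2*(-2)*4))/(69*(-14 - 4 + 2*(-2)*4)))*(1/209) = (14*(1 - 4*(-14 - 4 - 16))/(69*(-14 - 4 - 16)))*(1/209) = ((14/69)*(1 - 4*(-34))/(-34))*(1/209) = ((14/69)*(-1/34)*(1 + 136))*(1/209) = ((14/69)*(-1/34)*137)*(1/209) = -959/1173*1/209 = -959/245157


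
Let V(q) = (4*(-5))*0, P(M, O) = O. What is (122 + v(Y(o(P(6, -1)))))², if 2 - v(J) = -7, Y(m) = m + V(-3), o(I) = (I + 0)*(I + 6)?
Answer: 17161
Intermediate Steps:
V(q) = 0 (V(q) = -20*0 = 0)
o(I) = I*(6 + I)
Y(m) = m (Y(m) = m + 0 = m)
v(J) = 9 (v(J) = 2 - 1*(-7) = 2 + 7 = 9)
(122 + v(Y(o(P(6, -1)))))² = (122 + 9)² = 131² = 17161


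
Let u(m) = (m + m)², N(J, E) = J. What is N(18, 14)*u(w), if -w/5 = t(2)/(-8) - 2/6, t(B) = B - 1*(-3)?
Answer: 13225/8 ≈ 1653.1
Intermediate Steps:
t(B) = 3 + B (t(B) = B + 3 = 3 + B)
w = 115/24 (w = -5*((3 + 2)/(-8) - 2/6) = -5*(5*(-⅛) - 2*⅙) = -5*(-5/8 - ⅓) = -5*(-23/24) = 115/24 ≈ 4.7917)
u(m) = 4*m² (u(m) = (2*m)² = 4*m²)
N(18, 14)*u(w) = 18*(4*(115/24)²) = 18*(4*(13225/576)) = 18*(13225/144) = 13225/8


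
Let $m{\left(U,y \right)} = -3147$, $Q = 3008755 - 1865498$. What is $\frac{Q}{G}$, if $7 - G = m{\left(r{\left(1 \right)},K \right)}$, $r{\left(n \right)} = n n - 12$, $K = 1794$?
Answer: $\frac{1143257}{3154} \approx 362.48$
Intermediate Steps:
$r{\left(n \right)} = -12 + n^{2}$ ($r{\left(n \right)} = n^{2} - 12 = -12 + n^{2}$)
$Q = 1143257$ ($Q = 3008755 - 1865498 = 1143257$)
$G = 3154$ ($G = 7 - -3147 = 7 + 3147 = 3154$)
$\frac{Q}{G} = \frac{1143257}{3154}$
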